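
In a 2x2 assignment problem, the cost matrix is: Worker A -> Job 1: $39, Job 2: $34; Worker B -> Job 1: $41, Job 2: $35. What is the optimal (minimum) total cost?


Option 1: A->1 + B->2 = $39 + $35 = $74
Option 2: A->2 + B->1 = $34 + $41 = $75
Min cost = min($74, $75) = $74

$74


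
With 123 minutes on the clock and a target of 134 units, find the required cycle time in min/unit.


Formula: CT = Available Time / Number of Units
CT = 123 min / 134 units
CT = 0.92 min/unit

0.92 min/unit


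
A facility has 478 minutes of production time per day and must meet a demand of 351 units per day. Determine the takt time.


Formula: Takt Time = Available Production Time / Customer Demand
Takt = 478 min/day / 351 units/day
Takt = 1.36 min/unit

1.36 min/unit


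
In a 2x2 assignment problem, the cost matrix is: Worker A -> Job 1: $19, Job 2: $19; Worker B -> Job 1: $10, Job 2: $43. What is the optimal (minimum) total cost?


Option 1: A->1 + B->2 = $19 + $43 = $62
Option 2: A->2 + B->1 = $19 + $10 = $29
Min cost = min($62, $29) = $29

$29


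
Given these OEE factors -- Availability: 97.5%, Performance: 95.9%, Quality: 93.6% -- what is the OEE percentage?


Formula: OEE = Availability * Performance * Quality / 10000
A * P = 97.5% * 95.9% / 100 = 93.5%
OEE = 93.5% * 93.6% / 100 = 87.5%

87.5%


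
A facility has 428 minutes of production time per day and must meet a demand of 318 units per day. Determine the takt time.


Formula: Takt Time = Available Production Time / Customer Demand
Takt = 428 min/day / 318 units/day
Takt = 1.35 min/unit

1.35 min/unit


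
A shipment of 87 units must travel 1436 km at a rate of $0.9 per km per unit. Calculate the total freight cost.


TC = dist * cost * units = 1436 * 0.9 * 87 = $112438.80

$112438.80


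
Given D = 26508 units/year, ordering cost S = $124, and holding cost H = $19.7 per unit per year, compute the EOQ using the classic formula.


Formula: EOQ = sqrt(2 * D * S / H)
Numerator: 2 * 26508 * 124 = 6573984
2DS/H = 6573984 / 19.7 = 333704.8
EOQ = sqrt(333704.8) = 577.7 units

577.7 units


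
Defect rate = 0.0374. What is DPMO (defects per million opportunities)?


DPMO = defect_rate * 1000000 = 0.0374 * 1000000

37400


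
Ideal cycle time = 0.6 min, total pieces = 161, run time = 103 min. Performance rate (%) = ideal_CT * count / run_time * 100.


Formula: Performance = (Ideal CT * Total Count) / Run Time * 100
Ideal output time = 0.6 * 161 = 96.6 min
Performance = 96.6 / 103 * 100 = 93.8%

93.8%


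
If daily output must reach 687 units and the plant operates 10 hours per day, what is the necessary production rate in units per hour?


Formula: Production Rate = Daily Demand / Available Hours
Rate = 687 units/day / 10 hours/day
Rate = 68.7 units/hour

68.7 units/hour


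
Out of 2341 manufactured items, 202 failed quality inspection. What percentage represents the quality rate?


Formula: Quality Rate = Good Pieces / Total Pieces * 100
Good pieces = 2341 - 202 = 2139
QR = 2139 / 2341 * 100 = 91.4%

91.4%


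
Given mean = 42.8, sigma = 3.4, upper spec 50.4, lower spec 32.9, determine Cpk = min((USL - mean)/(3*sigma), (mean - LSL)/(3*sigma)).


Cpu = (50.4 - 42.8) / (3 * 3.4) = 0.75
Cpl = (42.8 - 32.9) / (3 * 3.4) = 0.97
Cpk = min(0.75, 0.97) = 0.75

0.75


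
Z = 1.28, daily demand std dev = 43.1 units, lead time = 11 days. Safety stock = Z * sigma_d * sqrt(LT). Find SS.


Formula: SS = z * sigma_d * sqrt(LT)
sqrt(LT) = sqrt(11) = 3.3166
SS = 1.28 * 43.1 * 3.3166
SS = 183.0 units

183.0 units


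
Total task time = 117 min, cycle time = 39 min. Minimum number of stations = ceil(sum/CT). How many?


Formula: N_min = ceil(Sum of Task Times / Cycle Time)
N_min = ceil(117 min / 39 min) = ceil(3.0)
N_min = 3 stations

3


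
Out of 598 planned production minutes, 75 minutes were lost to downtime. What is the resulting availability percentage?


Formula: Availability = (Planned Time - Downtime) / Planned Time * 100
Uptime = 598 - 75 = 523 min
Availability = 523 / 598 * 100 = 87.5%

87.5%


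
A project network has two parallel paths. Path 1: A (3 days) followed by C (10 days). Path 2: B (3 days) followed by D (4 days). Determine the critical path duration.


Path 1 = 3 + 10 = 13 days
Path 2 = 3 + 4 = 7 days
Duration = max(13, 7) = 13 days

13 days


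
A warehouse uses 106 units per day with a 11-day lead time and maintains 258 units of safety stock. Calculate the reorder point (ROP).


Formula: ROP = (Daily Demand * Lead Time) + Safety Stock
Demand during lead time = 106 * 11 = 1166 units
ROP = 1166 + 258 = 1424 units

1424 units


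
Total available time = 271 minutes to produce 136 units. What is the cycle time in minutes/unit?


Formula: CT = Available Time / Number of Units
CT = 271 min / 136 units
CT = 1.99 min/unit

1.99 min/unit


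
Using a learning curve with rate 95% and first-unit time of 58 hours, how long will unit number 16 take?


Formula: T_n = T_1 * (learning_rate)^(log2(n)) where learning_rate = rate/100
Doublings = log2(16) = 4
T_n = 58 * 0.95^4
T_n = 58 * 0.8145 = 47.2 hours

47.2 hours


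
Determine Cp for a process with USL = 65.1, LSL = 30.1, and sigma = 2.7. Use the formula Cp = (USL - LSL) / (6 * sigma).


Cp = (65.1 - 30.1) / (6 * 2.7)

2.16


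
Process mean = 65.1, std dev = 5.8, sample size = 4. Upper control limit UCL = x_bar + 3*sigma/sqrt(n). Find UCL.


UCL = 65.1 + 3 * 5.8 / sqrt(4)

73.8


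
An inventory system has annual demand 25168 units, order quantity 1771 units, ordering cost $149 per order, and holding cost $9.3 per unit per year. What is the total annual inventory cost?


TC = 25168/1771 * 149 + 1771/2 * 9.3

$10352.62


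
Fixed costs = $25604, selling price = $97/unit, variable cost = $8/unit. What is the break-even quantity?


Formula: BEQ = Fixed Costs / (Price - Variable Cost)
Contribution margin = $97 - $8 = $89/unit
BEQ = ceil($25604 / $89/unit) = ceil(287.69) = 288 units

288 units


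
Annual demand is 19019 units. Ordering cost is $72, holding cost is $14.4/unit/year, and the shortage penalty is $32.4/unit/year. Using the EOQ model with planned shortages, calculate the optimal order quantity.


Formula: EOQ* = sqrt(2DS/H) * sqrt((H+P)/P)
Base EOQ = sqrt(2*19019*72/14.4) = 436.11 units
Correction = sqrt((14.4+32.4)/32.4) = 1.20185
EOQ* = 436.11 * 1.20185 = 524.1 units

524.1 units


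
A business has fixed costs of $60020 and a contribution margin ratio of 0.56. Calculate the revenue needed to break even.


Formula: BER = Fixed Costs / Contribution Margin Ratio
BER = $60020 / 0.56
BER = $107178.57 (to the nearest cent)

$107178.57


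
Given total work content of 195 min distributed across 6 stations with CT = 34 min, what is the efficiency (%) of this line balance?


Formula: Efficiency = Sum of Task Times / (N_stations * CT) * 100
Total station capacity = 6 stations * 34 min = 204 min
Efficiency = 195 / 204 * 100 = 95.6%

95.6%


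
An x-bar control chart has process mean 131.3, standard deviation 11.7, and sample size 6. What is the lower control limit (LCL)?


LCL = 131.3 - 3 * 11.7 / sqrt(6)

116.97


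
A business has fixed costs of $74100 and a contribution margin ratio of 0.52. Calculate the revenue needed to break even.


Formula: BER = Fixed Costs / Contribution Margin Ratio
BER = $74100 / 0.52
BER = $142500.00 (to the nearest cent)

$142500.00


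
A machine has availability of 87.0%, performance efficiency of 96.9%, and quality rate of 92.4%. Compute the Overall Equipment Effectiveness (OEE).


Formula: OEE = Availability * Performance * Quality / 10000
A * P = 87.0% * 96.9% / 100 = 84.3%
OEE = 84.3% * 92.4% / 100 = 77.9%

77.9%


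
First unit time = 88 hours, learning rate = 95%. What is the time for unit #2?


Formula: T_n = T_1 * (learning_rate)^(log2(n)) where learning_rate = rate/100
Doublings = log2(2) = 1
T_n = 88 * 0.95^1
T_n = 88 * 0.95 = 83.6 hours

83.6 hours


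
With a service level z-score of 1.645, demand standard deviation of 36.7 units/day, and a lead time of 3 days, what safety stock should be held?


Formula: SS = z * sigma_d * sqrt(LT)
sqrt(LT) = sqrt(3) = 1.7321
SS = 1.645 * 36.7 * 1.7321
SS = 104.6 units

104.6 units


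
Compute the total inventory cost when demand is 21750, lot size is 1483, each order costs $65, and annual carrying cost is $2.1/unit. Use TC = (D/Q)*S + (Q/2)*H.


TC = 21750/1483 * 65 + 1483/2 * 2.1

$2510.45


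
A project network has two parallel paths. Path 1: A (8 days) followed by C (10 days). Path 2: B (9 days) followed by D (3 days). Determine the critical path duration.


Path 1 = 8 + 10 = 18 days
Path 2 = 9 + 3 = 12 days
Duration = max(18, 12) = 18 days

18 days


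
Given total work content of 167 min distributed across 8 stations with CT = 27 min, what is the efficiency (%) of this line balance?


Formula: Efficiency = Sum of Task Times / (N_stations * CT) * 100
Total station capacity = 8 stations * 27 min = 216 min
Efficiency = 167 / 216 * 100 = 77.3%

77.3%


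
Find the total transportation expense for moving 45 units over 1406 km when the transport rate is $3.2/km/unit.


TC = dist * cost * units = 1406 * 3.2 * 45 = $202464.00

$202464.00


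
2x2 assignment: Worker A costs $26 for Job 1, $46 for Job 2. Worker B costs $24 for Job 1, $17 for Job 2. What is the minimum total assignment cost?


Option 1: A->1 + B->2 = $26 + $17 = $43
Option 2: A->2 + B->1 = $46 + $24 = $70
Min cost = min($43, $70) = $43

$43


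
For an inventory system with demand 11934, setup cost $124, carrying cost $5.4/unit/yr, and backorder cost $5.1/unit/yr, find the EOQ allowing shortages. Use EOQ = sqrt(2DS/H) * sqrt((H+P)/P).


Formula: EOQ* = sqrt(2DS/H) * sqrt((H+P)/P)
Base EOQ = sqrt(2*11934*124/5.4) = 740.32 units
Correction = sqrt((5.4+5.1)/5.1) = 1.43486
EOQ* = 740.32 * 1.43486 = 1062.3 units

1062.3 units


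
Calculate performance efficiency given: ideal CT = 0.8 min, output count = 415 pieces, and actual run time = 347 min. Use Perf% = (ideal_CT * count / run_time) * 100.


Formula: Performance = (Ideal CT * Total Count) / Run Time * 100
Ideal output time = 0.8 * 415 = 332.0 min
Performance = 332.0 / 347 * 100 = 95.7%

95.7%


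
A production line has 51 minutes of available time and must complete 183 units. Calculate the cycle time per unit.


Formula: CT = Available Time / Number of Units
CT = 51 min / 183 units
CT = 0.28 min/unit

0.28 min/unit


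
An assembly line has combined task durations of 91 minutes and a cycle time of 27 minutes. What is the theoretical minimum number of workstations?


Formula: N_min = ceil(Sum of Task Times / Cycle Time)
N_min = ceil(91 min / 27 min) = ceil(3.3704)
N_min = 4 stations

4


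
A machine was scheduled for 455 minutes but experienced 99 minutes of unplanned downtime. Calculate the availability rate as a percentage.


Formula: Availability = (Planned Time - Downtime) / Planned Time * 100
Uptime = 455 - 99 = 356 min
Availability = 356 / 455 * 100 = 78.2%

78.2%


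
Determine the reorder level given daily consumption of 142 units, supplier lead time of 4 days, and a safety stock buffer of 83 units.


Formula: ROP = (Daily Demand * Lead Time) + Safety Stock
Demand during lead time = 142 * 4 = 568 units
ROP = 568 + 83 = 651 units

651 units


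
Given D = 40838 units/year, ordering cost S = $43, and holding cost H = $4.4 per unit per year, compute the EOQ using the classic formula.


Formula: EOQ = sqrt(2 * D * S / H)
Numerator: 2 * 40838 * 43 = 3512068
2DS/H = 3512068 / 4.4 = 798197.3
EOQ = sqrt(798197.3) = 893.4 units

893.4 units


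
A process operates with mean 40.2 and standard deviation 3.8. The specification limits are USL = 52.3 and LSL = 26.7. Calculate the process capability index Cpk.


Cpu = (52.3 - 40.2) / (3 * 3.8) = 1.06
Cpl = (40.2 - 26.7) / (3 * 3.8) = 1.18
Cpk = min(1.06, 1.18) = 1.06

1.06


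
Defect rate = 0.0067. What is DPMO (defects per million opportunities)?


DPMO = defect_rate * 1000000 = 0.0067 * 1000000

6700


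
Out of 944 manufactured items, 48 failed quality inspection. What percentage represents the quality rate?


Formula: Quality Rate = Good Pieces / Total Pieces * 100
Good pieces = 944 - 48 = 896
QR = 896 / 944 * 100 = 94.9%

94.9%


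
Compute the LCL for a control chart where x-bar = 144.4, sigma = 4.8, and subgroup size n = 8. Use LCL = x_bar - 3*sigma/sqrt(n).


LCL = 144.4 - 3 * 4.8 / sqrt(8)

139.31


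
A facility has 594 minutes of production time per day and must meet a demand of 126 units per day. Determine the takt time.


Formula: Takt Time = Available Production Time / Customer Demand
Takt = 594 min/day / 126 units/day
Takt = 4.71 min/unit

4.71 min/unit


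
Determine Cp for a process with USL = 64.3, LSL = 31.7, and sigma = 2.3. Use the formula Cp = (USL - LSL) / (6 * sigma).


Cp = (64.3 - 31.7) / (6 * 2.3)

2.36


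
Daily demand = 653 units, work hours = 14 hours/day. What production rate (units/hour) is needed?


Formula: Production Rate = Daily Demand / Available Hours
Rate = 653 units/day / 14 hours/day
Rate = 46.6 units/hour

46.6 units/hour


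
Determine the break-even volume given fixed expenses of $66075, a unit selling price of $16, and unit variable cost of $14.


Formula: BEQ = Fixed Costs / (Price - Variable Cost)
Contribution margin = $16 - $14 = $2/unit
BEQ = ceil($66075 / $2/unit) = ceil(33037.5) = 33038 units

33038 units


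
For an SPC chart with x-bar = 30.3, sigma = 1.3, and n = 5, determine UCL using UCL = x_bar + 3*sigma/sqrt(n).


UCL = 30.3 + 3 * 1.3 / sqrt(5)

32.04


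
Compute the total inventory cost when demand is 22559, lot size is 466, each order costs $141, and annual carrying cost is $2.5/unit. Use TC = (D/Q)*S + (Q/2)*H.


TC = 22559/466 * 141 + 466/2 * 2.5

$7408.29


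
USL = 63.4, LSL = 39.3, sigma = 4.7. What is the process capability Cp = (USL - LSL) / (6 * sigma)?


Cp = (63.4 - 39.3) / (6 * 4.7)

0.85


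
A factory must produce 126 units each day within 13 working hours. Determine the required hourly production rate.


Formula: Production Rate = Daily Demand / Available Hours
Rate = 126 units/day / 13 hours/day
Rate = 9.7 units/hour

9.7 units/hour


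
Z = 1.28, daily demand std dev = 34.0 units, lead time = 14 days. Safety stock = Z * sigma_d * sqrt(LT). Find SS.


Formula: SS = z * sigma_d * sqrt(LT)
sqrt(LT) = sqrt(14) = 3.7417
SS = 1.28 * 34.0 * 3.7417
SS = 162.8 units

162.8 units


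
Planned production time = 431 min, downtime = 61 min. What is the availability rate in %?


Formula: Availability = (Planned Time - Downtime) / Planned Time * 100
Uptime = 431 - 61 = 370 min
Availability = 370 / 431 * 100 = 85.8%

85.8%


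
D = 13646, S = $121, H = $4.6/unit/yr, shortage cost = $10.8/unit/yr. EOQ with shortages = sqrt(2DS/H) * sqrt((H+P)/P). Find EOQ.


Formula: EOQ* = sqrt(2DS/H) * sqrt((H+P)/P)
Base EOQ = sqrt(2*13646*121/4.6) = 847.29 units
Correction = sqrt((4.6+10.8)/10.8) = 1.19412
EOQ* = 847.29 * 1.19412 = 1011.8 units

1011.8 units


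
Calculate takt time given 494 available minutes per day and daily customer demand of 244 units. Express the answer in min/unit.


Formula: Takt Time = Available Production Time / Customer Demand
Takt = 494 min/day / 244 units/day
Takt = 2.02 min/unit

2.02 min/unit


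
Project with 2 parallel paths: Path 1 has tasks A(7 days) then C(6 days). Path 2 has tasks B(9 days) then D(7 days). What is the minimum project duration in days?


Path 1 = 7 + 6 = 13 days
Path 2 = 9 + 7 = 16 days
Duration = max(13, 16) = 16 days

16 days


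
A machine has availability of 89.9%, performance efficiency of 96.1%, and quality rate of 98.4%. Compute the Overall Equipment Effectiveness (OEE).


Formula: OEE = Availability * Performance * Quality / 10000
A * P = 89.9% * 96.1% / 100 = 86.39%
OEE = 86.39% * 98.4% / 100 = 85.0%

85.0%


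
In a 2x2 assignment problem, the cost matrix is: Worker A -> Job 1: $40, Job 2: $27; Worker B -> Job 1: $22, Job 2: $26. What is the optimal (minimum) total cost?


Option 1: A->1 + B->2 = $40 + $26 = $66
Option 2: A->2 + B->1 = $27 + $22 = $49
Min cost = min($66, $49) = $49

$49


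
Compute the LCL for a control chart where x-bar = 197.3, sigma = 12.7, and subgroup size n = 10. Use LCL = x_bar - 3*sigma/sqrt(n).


LCL = 197.3 - 3 * 12.7 / sqrt(10)

185.25


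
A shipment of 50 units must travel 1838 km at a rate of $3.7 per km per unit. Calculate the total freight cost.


TC = dist * cost * units = 1838 * 3.7 * 50 = $340030.00

$340030.00


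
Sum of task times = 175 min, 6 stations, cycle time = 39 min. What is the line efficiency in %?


Formula: Efficiency = Sum of Task Times / (N_stations * CT) * 100
Total station capacity = 6 stations * 39 min = 234 min
Efficiency = 175 / 234 * 100 = 74.8%

74.8%


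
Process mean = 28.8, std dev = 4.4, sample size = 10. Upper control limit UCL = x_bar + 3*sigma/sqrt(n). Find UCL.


UCL = 28.8 + 3 * 4.4 / sqrt(10)

32.97


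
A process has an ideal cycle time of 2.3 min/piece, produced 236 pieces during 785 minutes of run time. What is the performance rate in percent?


Formula: Performance = (Ideal CT * Total Count) / Run Time * 100
Ideal output time = 2.3 * 236 = 542.8 min
Performance = 542.8 / 785 * 100 = 69.1%

69.1%


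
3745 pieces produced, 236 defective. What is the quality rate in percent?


Formula: Quality Rate = Good Pieces / Total Pieces * 100
Good pieces = 3745 - 236 = 3509
QR = 3509 / 3745 * 100 = 93.7%

93.7%


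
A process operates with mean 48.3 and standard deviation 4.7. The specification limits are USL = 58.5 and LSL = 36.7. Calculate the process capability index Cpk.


Cpu = (58.5 - 48.3) / (3 * 4.7) = 0.72
Cpl = (48.3 - 36.7) / (3 * 4.7) = 0.82
Cpk = min(0.72, 0.82) = 0.72

0.72


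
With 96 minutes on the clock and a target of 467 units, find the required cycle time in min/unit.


Formula: CT = Available Time / Number of Units
CT = 96 min / 467 units
CT = 0.21 min/unit

0.21 min/unit


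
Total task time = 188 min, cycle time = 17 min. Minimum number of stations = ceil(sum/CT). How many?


Formula: N_min = ceil(Sum of Task Times / Cycle Time)
N_min = ceil(188 min / 17 min) = ceil(11.0588)
N_min = 12 stations

12


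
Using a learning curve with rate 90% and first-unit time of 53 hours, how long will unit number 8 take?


Formula: T_n = T_1 * (learning_rate)^(log2(n)) where learning_rate = rate/100
Doublings = log2(8) = 3
T_n = 53 * 0.9^3
T_n = 53 * 0.729 = 38.6 hours

38.6 hours


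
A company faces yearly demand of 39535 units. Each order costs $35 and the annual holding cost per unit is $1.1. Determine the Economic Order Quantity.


Formula: EOQ = sqrt(2 * D * S / H)
Numerator: 2 * 39535 * 35 = 2767450
2DS/H = 2767450 / 1.1 = 2515863.6
EOQ = sqrt(2515863.6) = 1586.1 units

1586.1 units


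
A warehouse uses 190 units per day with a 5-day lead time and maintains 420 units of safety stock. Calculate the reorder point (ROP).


Formula: ROP = (Daily Demand * Lead Time) + Safety Stock
Demand during lead time = 190 * 5 = 950 units
ROP = 950 + 420 = 1370 units

1370 units


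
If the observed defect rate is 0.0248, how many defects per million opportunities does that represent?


DPMO = defect_rate * 1000000 = 0.0248 * 1000000

24800


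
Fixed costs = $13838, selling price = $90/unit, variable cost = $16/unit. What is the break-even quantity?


Formula: BEQ = Fixed Costs / (Price - Variable Cost)
Contribution margin = $90 - $16 = $74/unit
BEQ = ceil($13838 / $74/unit) = ceil(187.0) = 187 units

187 units


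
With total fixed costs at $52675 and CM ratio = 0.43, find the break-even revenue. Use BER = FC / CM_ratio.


Formula: BER = Fixed Costs / Contribution Margin Ratio
BER = $52675 / 0.43
BER = $122500.00 (to the nearest cent)

$122500.00


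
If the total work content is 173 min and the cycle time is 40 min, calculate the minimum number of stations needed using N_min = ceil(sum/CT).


Formula: N_min = ceil(Sum of Task Times / Cycle Time)
N_min = ceil(173 min / 40 min) = ceil(4.325)
N_min = 5 stations

5


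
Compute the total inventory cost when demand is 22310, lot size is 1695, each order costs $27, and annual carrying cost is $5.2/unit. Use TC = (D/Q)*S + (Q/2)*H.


TC = 22310/1695 * 27 + 1695/2 * 5.2

$4762.38


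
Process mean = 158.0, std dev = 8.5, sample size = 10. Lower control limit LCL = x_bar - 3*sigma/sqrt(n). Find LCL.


LCL = 158.0 - 3 * 8.5 / sqrt(10)

149.94


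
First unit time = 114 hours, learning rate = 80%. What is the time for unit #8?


Formula: T_n = T_1 * (learning_rate)^(log2(n)) where learning_rate = rate/100
Doublings = log2(8) = 3
T_n = 114 * 0.8^3
T_n = 114 * 0.512 = 58.4 hours

58.4 hours


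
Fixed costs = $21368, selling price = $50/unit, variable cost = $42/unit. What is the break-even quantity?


Formula: BEQ = Fixed Costs / (Price - Variable Cost)
Contribution margin = $50 - $42 = $8/unit
BEQ = ceil($21368 / $8/unit) = ceil(2671.0) = 2671 units

2671 units


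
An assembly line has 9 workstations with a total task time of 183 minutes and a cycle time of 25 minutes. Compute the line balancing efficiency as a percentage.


Formula: Efficiency = Sum of Task Times / (N_stations * CT) * 100
Total station capacity = 9 stations * 25 min = 225 min
Efficiency = 183 / 225 * 100 = 81.3%

81.3%


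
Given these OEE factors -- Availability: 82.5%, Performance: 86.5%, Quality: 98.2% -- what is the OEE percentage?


Formula: OEE = Availability * Performance * Quality / 10000
A * P = 82.5% * 86.5% / 100 = 71.36%
OEE = 71.36% * 98.2% / 100 = 70.1%

70.1%


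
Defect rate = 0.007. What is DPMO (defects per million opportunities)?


DPMO = defect_rate * 1000000 = 0.007 * 1000000

7000


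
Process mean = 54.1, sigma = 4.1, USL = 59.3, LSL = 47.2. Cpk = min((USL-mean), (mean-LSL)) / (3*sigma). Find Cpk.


Cpu = (59.3 - 54.1) / (3 * 4.1) = 0.42
Cpl = (54.1 - 47.2) / (3 * 4.1) = 0.56
Cpk = min(0.42, 0.56) = 0.42

0.42


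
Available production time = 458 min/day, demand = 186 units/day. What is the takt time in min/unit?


Formula: Takt Time = Available Production Time / Customer Demand
Takt = 458 min/day / 186 units/day
Takt = 2.46 min/unit

2.46 min/unit


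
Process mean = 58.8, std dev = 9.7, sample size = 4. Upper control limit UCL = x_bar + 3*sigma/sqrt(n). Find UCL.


UCL = 58.8 + 3 * 9.7 / sqrt(4)

73.35


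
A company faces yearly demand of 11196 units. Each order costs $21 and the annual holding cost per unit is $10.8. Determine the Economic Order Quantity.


Formula: EOQ = sqrt(2 * D * S / H)
Numerator: 2 * 11196 * 21 = 470232
2DS/H = 470232 / 10.8 = 43540.0
EOQ = sqrt(43540.0) = 208.7 units

208.7 units


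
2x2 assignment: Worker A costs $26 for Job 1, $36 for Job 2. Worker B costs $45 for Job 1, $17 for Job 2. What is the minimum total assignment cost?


Option 1: A->1 + B->2 = $26 + $17 = $43
Option 2: A->2 + B->1 = $36 + $45 = $81
Min cost = min($43, $81) = $43

$43


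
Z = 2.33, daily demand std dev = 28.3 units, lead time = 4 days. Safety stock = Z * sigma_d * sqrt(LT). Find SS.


Formula: SS = z * sigma_d * sqrt(LT)
sqrt(LT) = sqrt(4) = 2.0
SS = 2.33 * 28.3 * 2.0
SS = 131.9 units

131.9 units


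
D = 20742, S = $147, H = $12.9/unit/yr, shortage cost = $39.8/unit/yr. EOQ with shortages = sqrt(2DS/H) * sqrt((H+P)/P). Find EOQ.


Formula: EOQ* = sqrt(2DS/H) * sqrt((H+P)/P)
Base EOQ = sqrt(2*20742*147/12.9) = 687.55 units
Correction = sqrt((12.9+39.8)/39.8) = 1.1507
EOQ* = 687.55 * 1.1507 = 791.2 units

791.2 units


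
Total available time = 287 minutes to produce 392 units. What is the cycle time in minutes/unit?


Formula: CT = Available Time / Number of Units
CT = 287 min / 392 units
CT = 0.73 min/unit

0.73 min/unit


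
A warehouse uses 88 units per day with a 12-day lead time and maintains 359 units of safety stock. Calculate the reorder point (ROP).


Formula: ROP = (Daily Demand * Lead Time) + Safety Stock
Demand during lead time = 88 * 12 = 1056 units
ROP = 1056 + 359 = 1415 units

1415 units


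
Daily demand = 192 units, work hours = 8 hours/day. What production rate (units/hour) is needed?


Formula: Production Rate = Daily Demand / Available Hours
Rate = 192 units/day / 8 hours/day
Rate = 24.0 units/hour

24.0 units/hour


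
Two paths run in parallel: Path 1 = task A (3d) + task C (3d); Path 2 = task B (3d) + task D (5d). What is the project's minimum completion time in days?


Path 1 = 3 + 3 = 6 days
Path 2 = 3 + 5 = 8 days
Duration = max(6, 8) = 8 days

8 days


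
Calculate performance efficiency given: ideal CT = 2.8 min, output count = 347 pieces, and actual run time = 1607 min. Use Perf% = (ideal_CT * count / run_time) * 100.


Formula: Performance = (Ideal CT * Total Count) / Run Time * 100
Ideal output time = 2.8 * 347 = 971.6 min
Performance = 971.6 / 1607 * 100 = 60.5%

60.5%


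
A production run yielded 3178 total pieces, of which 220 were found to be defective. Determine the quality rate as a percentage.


Formula: Quality Rate = Good Pieces / Total Pieces * 100
Good pieces = 3178 - 220 = 2958
QR = 2958 / 3178 * 100 = 93.1%

93.1%


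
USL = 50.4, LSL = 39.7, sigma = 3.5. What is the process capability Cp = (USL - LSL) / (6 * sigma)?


Cp = (50.4 - 39.7) / (6 * 3.5)

0.51


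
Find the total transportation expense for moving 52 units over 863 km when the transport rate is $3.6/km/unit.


TC = dist * cost * units = 863 * 3.6 * 52 = $161553.60

$161553.60


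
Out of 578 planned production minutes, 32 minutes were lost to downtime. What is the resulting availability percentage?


Formula: Availability = (Planned Time - Downtime) / Planned Time * 100
Uptime = 578 - 32 = 546 min
Availability = 546 / 578 * 100 = 94.5%

94.5%


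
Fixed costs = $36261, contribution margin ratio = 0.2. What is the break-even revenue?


Formula: BER = Fixed Costs / Contribution Margin Ratio
BER = $36261 / 0.2
BER = $181305.00 (to the nearest cent)

$181305.00


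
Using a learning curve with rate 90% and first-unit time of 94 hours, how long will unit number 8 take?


Formula: T_n = T_1 * (learning_rate)^(log2(n)) where learning_rate = rate/100
Doublings = log2(8) = 3
T_n = 94 * 0.9^3
T_n = 94 * 0.729 = 68.5 hours

68.5 hours


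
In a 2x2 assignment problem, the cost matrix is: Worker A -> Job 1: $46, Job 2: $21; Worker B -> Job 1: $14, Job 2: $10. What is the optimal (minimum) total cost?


Option 1: A->1 + B->2 = $46 + $10 = $56
Option 2: A->2 + B->1 = $21 + $14 = $35
Min cost = min($56, $35) = $35

$35


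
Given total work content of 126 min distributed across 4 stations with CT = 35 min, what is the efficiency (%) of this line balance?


Formula: Efficiency = Sum of Task Times / (N_stations * CT) * 100
Total station capacity = 4 stations * 35 min = 140 min
Efficiency = 126 / 140 * 100 = 90.0%

90.0%


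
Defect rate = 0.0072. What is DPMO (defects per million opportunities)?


DPMO = defect_rate * 1000000 = 0.0072 * 1000000

7200


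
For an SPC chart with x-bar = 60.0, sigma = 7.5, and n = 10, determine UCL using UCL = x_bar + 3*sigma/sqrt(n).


UCL = 60.0 + 3 * 7.5 / sqrt(10)

67.12


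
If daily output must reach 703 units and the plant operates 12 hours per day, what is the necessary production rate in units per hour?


Formula: Production Rate = Daily Demand / Available Hours
Rate = 703 units/day / 12 hours/day
Rate = 58.6 units/hour

58.6 units/hour


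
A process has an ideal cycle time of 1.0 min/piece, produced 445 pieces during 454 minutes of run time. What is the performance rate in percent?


Formula: Performance = (Ideal CT * Total Count) / Run Time * 100
Ideal output time = 1.0 * 445 = 445.0 min
Performance = 445.0 / 454 * 100 = 98.0%

98.0%


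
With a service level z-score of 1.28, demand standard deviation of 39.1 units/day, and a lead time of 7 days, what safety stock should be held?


Formula: SS = z * sigma_d * sqrt(LT)
sqrt(LT) = sqrt(7) = 2.6458
SS = 1.28 * 39.1 * 2.6458
SS = 132.4 units

132.4 units


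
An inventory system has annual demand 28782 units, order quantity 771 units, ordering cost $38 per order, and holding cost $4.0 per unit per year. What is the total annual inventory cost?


TC = 28782/771 * 38 + 771/2 * 4.0

$2960.57


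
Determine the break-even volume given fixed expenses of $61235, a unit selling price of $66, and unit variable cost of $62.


Formula: BEQ = Fixed Costs / (Price - Variable Cost)
Contribution margin = $66 - $62 = $4/unit
BEQ = ceil($61235 / $4/unit) = ceil(15308.75) = 15309 units

15309 units


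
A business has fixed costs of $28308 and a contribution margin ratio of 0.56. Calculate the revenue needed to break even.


Formula: BER = Fixed Costs / Contribution Margin Ratio
BER = $28308 / 0.56
BER = $50550.00 (to the nearest cent)

$50550.00


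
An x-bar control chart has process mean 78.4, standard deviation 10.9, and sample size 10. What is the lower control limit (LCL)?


LCL = 78.4 - 3 * 10.9 / sqrt(10)

68.06


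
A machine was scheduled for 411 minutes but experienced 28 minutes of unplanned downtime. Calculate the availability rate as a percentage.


Formula: Availability = (Planned Time - Downtime) / Planned Time * 100
Uptime = 411 - 28 = 383 min
Availability = 383 / 411 * 100 = 93.2%

93.2%


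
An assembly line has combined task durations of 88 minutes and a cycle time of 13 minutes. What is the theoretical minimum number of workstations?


Formula: N_min = ceil(Sum of Task Times / Cycle Time)
N_min = ceil(88 min / 13 min) = ceil(6.7692)
N_min = 7 stations

7


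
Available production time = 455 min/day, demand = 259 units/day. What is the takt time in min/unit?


Formula: Takt Time = Available Production Time / Customer Demand
Takt = 455 min/day / 259 units/day
Takt = 1.76 min/unit

1.76 min/unit


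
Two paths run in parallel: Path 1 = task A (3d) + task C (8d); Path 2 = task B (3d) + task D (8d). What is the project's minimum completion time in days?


Path 1 = 3 + 8 = 11 days
Path 2 = 3 + 8 = 11 days
Duration = max(11, 11) = 11 days

11 days


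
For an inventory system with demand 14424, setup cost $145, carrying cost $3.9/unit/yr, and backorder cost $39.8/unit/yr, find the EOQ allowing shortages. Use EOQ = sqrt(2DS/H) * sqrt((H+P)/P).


Formula: EOQ* = sqrt(2DS/H) * sqrt((H+P)/P)
Base EOQ = sqrt(2*14424*145/3.9) = 1035.64 units
Correction = sqrt((3.9+39.8)/39.8) = 1.04785
EOQ* = 1035.64 * 1.04785 = 1085.2 units

1085.2 units


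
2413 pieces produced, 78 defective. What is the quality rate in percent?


Formula: Quality Rate = Good Pieces / Total Pieces * 100
Good pieces = 2413 - 78 = 2335
QR = 2335 / 2413 * 100 = 96.8%

96.8%


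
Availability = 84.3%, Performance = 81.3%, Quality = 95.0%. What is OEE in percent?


Formula: OEE = Availability * Performance * Quality / 10000
A * P = 84.3% * 81.3% / 100 = 68.54%
OEE = 68.54% * 95.0% / 100 = 65.1%

65.1%


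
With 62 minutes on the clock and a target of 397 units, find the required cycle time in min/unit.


Formula: CT = Available Time / Number of Units
CT = 62 min / 397 units
CT = 0.16 min/unit

0.16 min/unit


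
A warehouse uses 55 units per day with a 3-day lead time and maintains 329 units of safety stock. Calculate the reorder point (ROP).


Formula: ROP = (Daily Demand * Lead Time) + Safety Stock
Demand during lead time = 55 * 3 = 165 units
ROP = 165 + 329 = 494 units

494 units


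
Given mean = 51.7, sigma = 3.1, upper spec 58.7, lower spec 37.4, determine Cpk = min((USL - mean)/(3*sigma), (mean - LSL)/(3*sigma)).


Cpu = (58.7 - 51.7) / (3 * 3.1) = 0.75
Cpl = (51.7 - 37.4) / (3 * 3.1) = 1.54
Cpk = min(0.75, 1.54) = 0.75

0.75


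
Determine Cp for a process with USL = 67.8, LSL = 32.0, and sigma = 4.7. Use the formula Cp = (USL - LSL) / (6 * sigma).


Cp = (67.8 - 32.0) / (6 * 4.7)

1.27


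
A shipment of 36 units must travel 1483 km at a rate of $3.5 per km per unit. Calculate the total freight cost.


TC = dist * cost * units = 1483 * 3.5 * 36 = $186858.00

$186858.00


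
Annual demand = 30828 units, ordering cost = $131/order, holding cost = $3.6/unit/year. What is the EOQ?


Formula: EOQ = sqrt(2 * D * S / H)
Numerator: 2 * 30828 * 131 = 8076936
2DS/H = 8076936 / 3.6 = 2243593.3
EOQ = sqrt(2243593.3) = 1497.9 units

1497.9 units


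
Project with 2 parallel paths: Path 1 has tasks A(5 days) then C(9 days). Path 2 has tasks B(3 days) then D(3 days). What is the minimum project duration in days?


Path 1 = 5 + 9 = 14 days
Path 2 = 3 + 3 = 6 days
Duration = max(14, 6) = 14 days

14 days


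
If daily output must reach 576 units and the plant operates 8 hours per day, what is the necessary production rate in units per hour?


Formula: Production Rate = Daily Demand / Available Hours
Rate = 576 units/day / 8 hours/day
Rate = 72.0 units/hour

72.0 units/hour


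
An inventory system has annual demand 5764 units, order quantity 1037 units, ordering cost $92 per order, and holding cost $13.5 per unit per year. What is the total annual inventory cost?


TC = 5764/1037 * 92 + 1037/2 * 13.5

$7511.12


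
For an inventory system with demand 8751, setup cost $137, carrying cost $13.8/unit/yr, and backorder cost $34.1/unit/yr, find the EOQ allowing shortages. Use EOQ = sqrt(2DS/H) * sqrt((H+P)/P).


Formula: EOQ* = sqrt(2DS/H) * sqrt((H+P)/P)
Base EOQ = sqrt(2*8751*137/13.8) = 416.84 units
Correction = sqrt((13.8+34.1)/34.1) = 1.1852
EOQ* = 416.84 * 1.1852 = 494.0 units

494.0 units


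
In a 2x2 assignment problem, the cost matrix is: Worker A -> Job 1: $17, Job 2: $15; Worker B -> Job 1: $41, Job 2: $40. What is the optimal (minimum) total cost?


Option 1: A->1 + B->2 = $17 + $40 = $57
Option 2: A->2 + B->1 = $15 + $41 = $56
Min cost = min($57, $56) = $56

$56


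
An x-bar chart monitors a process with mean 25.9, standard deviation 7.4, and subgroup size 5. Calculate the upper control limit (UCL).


UCL = 25.9 + 3 * 7.4 / sqrt(5)

35.83


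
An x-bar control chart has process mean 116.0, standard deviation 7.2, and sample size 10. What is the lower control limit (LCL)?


LCL = 116.0 - 3 * 7.2 / sqrt(10)

109.17


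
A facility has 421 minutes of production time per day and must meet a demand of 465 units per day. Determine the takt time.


Formula: Takt Time = Available Production Time / Customer Demand
Takt = 421 min/day / 465 units/day
Takt = 0.91 min/unit

0.91 min/unit


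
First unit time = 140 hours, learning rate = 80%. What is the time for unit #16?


Formula: T_n = T_1 * (learning_rate)^(log2(n)) where learning_rate = rate/100
Doublings = log2(16) = 4
T_n = 140 * 0.8^4
T_n = 140 * 0.4096 = 57.3 hours

57.3 hours


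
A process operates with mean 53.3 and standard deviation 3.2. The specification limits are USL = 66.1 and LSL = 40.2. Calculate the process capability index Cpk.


Cpu = (66.1 - 53.3) / (3 * 3.2) = 1.33
Cpl = (53.3 - 40.2) / (3 * 3.2) = 1.36
Cpk = min(1.33, 1.36) = 1.33

1.33


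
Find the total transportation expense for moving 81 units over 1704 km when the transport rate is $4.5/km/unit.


TC = dist * cost * units = 1704 * 4.5 * 81 = $621108.00

$621108.00


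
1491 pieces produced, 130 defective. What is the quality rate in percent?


Formula: Quality Rate = Good Pieces / Total Pieces * 100
Good pieces = 1491 - 130 = 1361
QR = 1361 / 1491 * 100 = 91.3%

91.3%


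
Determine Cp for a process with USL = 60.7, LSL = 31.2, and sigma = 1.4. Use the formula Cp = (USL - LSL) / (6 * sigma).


Cp = (60.7 - 31.2) / (6 * 1.4)

3.51


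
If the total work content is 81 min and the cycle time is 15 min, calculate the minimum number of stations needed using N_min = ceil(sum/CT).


Formula: N_min = ceil(Sum of Task Times / Cycle Time)
N_min = ceil(81 min / 15 min) = ceil(5.4)
N_min = 6 stations

6


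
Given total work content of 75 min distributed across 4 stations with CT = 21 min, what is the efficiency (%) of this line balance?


Formula: Efficiency = Sum of Task Times / (N_stations * CT) * 100
Total station capacity = 4 stations * 21 min = 84 min
Efficiency = 75 / 84 * 100 = 89.3%

89.3%


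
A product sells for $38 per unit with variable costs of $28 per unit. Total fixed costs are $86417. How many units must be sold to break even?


Formula: BEQ = Fixed Costs / (Price - Variable Cost)
Contribution margin = $38 - $28 = $10/unit
BEQ = ceil($86417 / $10/unit) = ceil(8641.7) = 8642 units

8642 units


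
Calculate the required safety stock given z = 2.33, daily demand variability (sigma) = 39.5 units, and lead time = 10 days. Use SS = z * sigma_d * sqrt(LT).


Formula: SS = z * sigma_d * sqrt(LT)
sqrt(LT) = sqrt(10) = 3.1623
SS = 2.33 * 39.5 * 3.1623
SS = 291.0 units

291.0 units


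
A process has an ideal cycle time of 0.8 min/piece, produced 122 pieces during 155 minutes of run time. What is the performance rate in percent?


Formula: Performance = (Ideal CT * Total Count) / Run Time * 100
Ideal output time = 0.8 * 122 = 97.6 min
Performance = 97.6 / 155 * 100 = 63.0%

63.0%


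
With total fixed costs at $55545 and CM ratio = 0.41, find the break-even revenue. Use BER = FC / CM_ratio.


Formula: BER = Fixed Costs / Contribution Margin Ratio
BER = $55545 / 0.41
BER = $135475.61 (to the nearest cent)

$135475.61


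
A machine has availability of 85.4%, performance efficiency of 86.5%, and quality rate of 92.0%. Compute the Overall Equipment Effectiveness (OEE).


Formula: OEE = Availability * Performance * Quality / 10000
A * P = 85.4% * 86.5% / 100 = 73.87%
OEE = 73.87% * 92.0% / 100 = 68.0%

68.0%


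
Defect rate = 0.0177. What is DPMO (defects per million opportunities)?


DPMO = defect_rate * 1000000 = 0.0177 * 1000000

17700


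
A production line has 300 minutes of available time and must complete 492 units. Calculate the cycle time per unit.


Formula: CT = Available Time / Number of Units
CT = 300 min / 492 units
CT = 0.61 min/unit

0.61 min/unit


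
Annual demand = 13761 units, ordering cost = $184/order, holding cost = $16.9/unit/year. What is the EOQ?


Formula: EOQ = sqrt(2 * D * S / H)
Numerator: 2 * 13761 * 184 = 5064048
2DS/H = 5064048 / 16.9 = 299647.8
EOQ = sqrt(299647.8) = 547.4 units

547.4 units


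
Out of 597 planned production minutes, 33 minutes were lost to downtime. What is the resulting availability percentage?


Formula: Availability = (Planned Time - Downtime) / Planned Time * 100
Uptime = 597 - 33 = 564 min
Availability = 564 / 597 * 100 = 94.5%

94.5%


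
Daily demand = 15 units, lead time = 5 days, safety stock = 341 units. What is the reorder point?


Formula: ROP = (Daily Demand * Lead Time) + Safety Stock
Demand during lead time = 15 * 5 = 75 units
ROP = 75 + 341 = 416 units

416 units


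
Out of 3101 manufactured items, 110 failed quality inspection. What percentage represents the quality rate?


Formula: Quality Rate = Good Pieces / Total Pieces * 100
Good pieces = 3101 - 110 = 2991
QR = 2991 / 3101 * 100 = 96.5%

96.5%


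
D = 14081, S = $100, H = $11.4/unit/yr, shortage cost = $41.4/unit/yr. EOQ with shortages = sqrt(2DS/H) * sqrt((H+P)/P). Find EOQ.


Formula: EOQ* = sqrt(2DS/H) * sqrt((H+P)/P)
Base EOQ = sqrt(2*14081*100/11.4) = 497.03 units
Correction = sqrt((11.4+41.4)/41.4) = 1.12932
EOQ* = 497.03 * 1.12932 = 561.3 units

561.3 units


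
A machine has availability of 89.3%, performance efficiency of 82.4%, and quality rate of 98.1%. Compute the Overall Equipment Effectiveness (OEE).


Formula: OEE = Availability * Performance * Quality / 10000
A * P = 89.3% * 82.4% / 100 = 73.58%
OEE = 73.58% * 98.1% / 100 = 72.2%

72.2%
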